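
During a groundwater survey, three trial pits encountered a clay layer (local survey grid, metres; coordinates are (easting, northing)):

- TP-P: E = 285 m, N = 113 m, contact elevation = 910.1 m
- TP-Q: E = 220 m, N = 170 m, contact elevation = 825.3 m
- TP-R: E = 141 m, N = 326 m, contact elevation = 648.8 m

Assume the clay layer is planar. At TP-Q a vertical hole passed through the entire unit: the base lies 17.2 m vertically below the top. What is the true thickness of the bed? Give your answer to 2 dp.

12.06 m

Two edge vectors: TP-P→TP-Q = (-65, 57, -84.8), TP-P→TP-R = (-144, 213, -261.3).
Normal n = (TP-P→TP-Q) × (TP-P→TP-R) = (3168.3, -4773.3, -5637).
So ∂z/∂E = −n_x/n_z = 0.56205 and ∂z/∂N = −n_y/n_z = −0.84678.
|∇z| = √(a²+b²) = 1.01634, so dip δ = arctan(1.01634) = 45.46°.
True thickness = vertical thickness × cos δ = 17.2 × cos 45.46° = 12.06 m.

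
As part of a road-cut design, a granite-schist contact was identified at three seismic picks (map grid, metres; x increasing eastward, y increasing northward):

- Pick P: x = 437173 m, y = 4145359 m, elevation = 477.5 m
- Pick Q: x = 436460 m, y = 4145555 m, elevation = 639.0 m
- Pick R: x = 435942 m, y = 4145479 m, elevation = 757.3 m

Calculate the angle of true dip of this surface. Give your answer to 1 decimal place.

Let the plane be z = a·x + b·y + c.
Pick Q−Pick P: −713a + 196b = 161.5;  Pick R−Pick P: −1231a + 120b = 279.8.
Solving gives a = −0.22773, b = −0.00444.
Gradient magnitude |∇z| = √(a² + b²) = √(0.05186 + 0.00002) = 0.22777.
True dip = arctan(0.22777) = 12.8°, dipping toward E (azimuth ≈ 089°).

12.8°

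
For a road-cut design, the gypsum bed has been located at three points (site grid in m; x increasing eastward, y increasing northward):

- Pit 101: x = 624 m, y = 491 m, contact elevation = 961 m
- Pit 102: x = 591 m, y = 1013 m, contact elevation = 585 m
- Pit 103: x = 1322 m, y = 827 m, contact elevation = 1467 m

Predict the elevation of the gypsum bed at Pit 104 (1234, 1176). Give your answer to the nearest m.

1147 m

Two edge vectors: Pit 101→Pit 102 = (-33, 522, -376), Pit 101→Pit 103 = (698, 336, 506).
Normal n = (Pit 101→Pit 102) × (Pit 101→Pit 103) = (390468, -245750, -375444).
So ∂z/∂x = −n_x/n_z = 1.04002 and ∂z/∂y = −n_y/n_z = −0.65456.
Intercept c from Pit 101: 961 − 648.97 + 321.39 = 633.42.
At (1234, 1176): z = 1283.4 − 769.8 + 633.42 = 1147.0 m.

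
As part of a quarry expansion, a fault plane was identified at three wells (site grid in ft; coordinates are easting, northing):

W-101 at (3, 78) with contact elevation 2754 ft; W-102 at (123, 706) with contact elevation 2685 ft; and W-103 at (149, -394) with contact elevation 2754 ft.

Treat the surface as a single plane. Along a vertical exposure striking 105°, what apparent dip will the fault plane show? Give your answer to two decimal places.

11.01°

Let the plane be z = a·easting + b·northing + c.
W-102−W-101: 120a + 628b = −69;  W-103−W-101: 146a − 472b = 0.
Solving gives a = −0.21957, b = −0.06792.
Unit vector along 105° is (sin 105°, cos 105°) = (0.9659, -0.2588).
Slope in that direction = a·(0.9659) + b·(-0.2588) = −0.19451.
Apparent dip = arctan|0.19451| = 11.01° (true dip is 12.9°, so apparent ≤ true as expected).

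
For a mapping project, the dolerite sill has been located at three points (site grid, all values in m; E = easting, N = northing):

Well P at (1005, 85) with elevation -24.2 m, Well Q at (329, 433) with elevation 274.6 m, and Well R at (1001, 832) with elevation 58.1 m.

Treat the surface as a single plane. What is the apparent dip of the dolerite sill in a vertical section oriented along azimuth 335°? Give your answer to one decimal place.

14.6°

Let the plane be z = a·E + b·N + c.
Well Q−Well P: −676a + 348b = 298.8;  Well R−Well P: −4a + 747b = 82.3.
Solving gives a = −0.38636, b = 0.10811.
Unit vector along 335° is (sin 335°, cos 335°) = (-0.4226, 0.9063).
Slope in that direction = a·(-0.4226) + b·(0.9063) = 0.26126.
Apparent dip = arctan|0.26126| = 14.6° (true dip is 21.9°, so apparent ≤ true as expected).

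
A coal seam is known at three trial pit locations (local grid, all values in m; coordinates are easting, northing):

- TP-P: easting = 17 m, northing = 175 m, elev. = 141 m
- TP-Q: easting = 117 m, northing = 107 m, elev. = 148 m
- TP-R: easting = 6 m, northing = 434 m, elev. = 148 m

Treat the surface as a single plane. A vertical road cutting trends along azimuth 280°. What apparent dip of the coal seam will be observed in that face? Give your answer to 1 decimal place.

4.8°

Two edge vectors: TP-P→TP-Q = (100, -68, 7), TP-P→TP-R = (-11, 259, 7).
Normal n = (TP-P→TP-Q) × (TP-P→TP-R) = (-2289, -777, 25152).
So ∂z/∂easting = −n_x/n_z = 0.09101 and ∂z/∂northing = −n_y/n_z = 0.03089.
Unit vector along 280° is (sin 280°, cos 280°) = (-0.9848, 0.1736).
Slope in that direction = a·(-0.9848) + b·(0.1736) = −0.08426.
Apparent dip = arctan|0.08426| = 4.8° (true dip is 5.5°, so apparent ≤ true as expected).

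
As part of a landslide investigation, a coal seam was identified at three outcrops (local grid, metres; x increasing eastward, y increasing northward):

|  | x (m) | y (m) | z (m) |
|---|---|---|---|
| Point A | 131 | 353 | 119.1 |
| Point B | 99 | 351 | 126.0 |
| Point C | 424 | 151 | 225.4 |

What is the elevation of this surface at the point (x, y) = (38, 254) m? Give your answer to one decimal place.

Two edge vectors: Point A→Point B = (-32, -2, 6.9), Point A→Point C = (293, -202, 106.3).
Normal n = (Point A→Point B) × (Point A→Point C) = (1181.2, 5423.3, 7050).
So ∂z/∂x = −n_x/n_z = −0.16755 and ∂z/∂y = −n_y/n_z = −0.76926.
Intercept c from Point A: 119.1 + 21.95 + 271.55 = 412.60.
At (38, 254): z = −6.4 − 195.4 + 412.60 = 210.8 m.

210.8 m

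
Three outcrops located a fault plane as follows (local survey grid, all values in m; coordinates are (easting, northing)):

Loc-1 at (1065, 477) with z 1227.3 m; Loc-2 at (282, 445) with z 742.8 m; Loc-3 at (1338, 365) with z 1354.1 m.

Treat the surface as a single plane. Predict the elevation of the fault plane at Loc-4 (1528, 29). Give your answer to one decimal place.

Let the plane be z = a·E + b·N + c.
Loc-2−Loc-1: −783a − 32b = −484.5;  Loc-3−Loc-1: 273a − 112b = 126.8.
Solving gives a = 0.604795, b = 0.342045.
Then c = 1227.3 − a·1065 − b·477 = 420.04.
At (1528, 29): z = 924.1 + 9.9 + 420.04 = 1354.1 m.

1354.1 m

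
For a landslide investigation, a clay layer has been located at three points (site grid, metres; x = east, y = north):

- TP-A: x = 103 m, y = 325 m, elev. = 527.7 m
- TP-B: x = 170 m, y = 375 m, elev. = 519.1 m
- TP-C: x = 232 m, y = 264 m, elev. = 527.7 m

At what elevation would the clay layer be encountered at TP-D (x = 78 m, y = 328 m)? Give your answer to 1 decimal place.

Let the plane be z = a·x + b·y + c.
TP-B−TP-A: 67a + 50b = −8.6;  TP-C−TP-A: 129a − 61b = 0.
Solving gives a = −0.04979, b = −0.10529.
Then c = 527.7 − a·103 − b·325 = 567.05.
At (78, 328): z = −3.9 − 34.5 + 567.05 = 528.6 m.

528.6 m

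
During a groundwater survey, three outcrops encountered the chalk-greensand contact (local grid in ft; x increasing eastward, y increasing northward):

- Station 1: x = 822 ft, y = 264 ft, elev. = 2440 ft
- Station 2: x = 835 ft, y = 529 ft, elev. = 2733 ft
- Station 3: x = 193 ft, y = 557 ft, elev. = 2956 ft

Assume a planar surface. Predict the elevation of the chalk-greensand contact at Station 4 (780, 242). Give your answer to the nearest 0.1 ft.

2427.9 ft

Let the plane be z = a·x + b·y + c.
Station 2−Station 1: 13a + 265b = 293;  Station 3−Station 1: −629a + 293b = 516.
Solving gives a = −0.29849, b = 1.12030.
Then c = 2440 − a·822 − b·264 = 2389.60.
At (780, 242): z = −232.8 + 271.1 + 2389.60 = 2427.9 ft.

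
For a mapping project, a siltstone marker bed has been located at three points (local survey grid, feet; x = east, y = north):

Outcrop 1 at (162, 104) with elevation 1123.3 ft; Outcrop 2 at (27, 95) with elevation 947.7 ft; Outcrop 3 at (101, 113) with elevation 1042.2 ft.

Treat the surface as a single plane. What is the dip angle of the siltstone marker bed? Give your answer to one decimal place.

52.8°

Let the plane be z = a·x + b·y + c.
Outcrop 2−Outcrop 1: −135a − 9b = −175.6;  Outcrop 3−Outcrop 1: −61a + 9b = −81.1.
Solving gives a = 1.30969, b = −0.13430.
Gradient magnitude |∇z| = √(a² + b²) = √(1.71530 + 0.01804) = 1.31656.
True dip = arctan(1.31656) = 52.8°, dipping toward W (azimuth ≈ 276°).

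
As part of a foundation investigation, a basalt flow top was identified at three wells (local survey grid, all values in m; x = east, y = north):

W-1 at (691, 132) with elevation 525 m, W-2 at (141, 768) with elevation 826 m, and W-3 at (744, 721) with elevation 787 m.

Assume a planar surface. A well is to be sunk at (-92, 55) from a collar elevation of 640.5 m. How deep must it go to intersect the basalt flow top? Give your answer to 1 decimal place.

Let the plane be z = a·x + b·y + c.
W-2−W-1: −550a + 636b = 301;  W-3−W-1: 53a + 589b = 262.
Solving gives a = −0.02980, b = 0.44750.
Then c = 525 − a·691 − b·132 = 486.52.
At (-92, 55): z_contact = 2.74 + 24.61 + 486.52 = 513.87 m.
Depth below ground = 640.5 − 513.87 = 126.6 m.

126.6 m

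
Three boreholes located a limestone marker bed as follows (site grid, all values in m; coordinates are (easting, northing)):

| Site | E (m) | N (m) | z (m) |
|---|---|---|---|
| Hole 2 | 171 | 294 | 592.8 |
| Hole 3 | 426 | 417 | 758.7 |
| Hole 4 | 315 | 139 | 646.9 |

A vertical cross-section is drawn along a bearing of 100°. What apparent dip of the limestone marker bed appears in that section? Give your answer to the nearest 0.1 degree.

27.8°

Let the plane be z = a·E + b·N + c.
Hole 3−Hole 2: 255a + 123b = 165.9;  Hole 4−Hole 2: 144a − 155b = 54.1.
Solving gives a = 0.56552, b = 0.17636.
Unit vector along 100° is (sin 100°, cos 100°) = (0.9848, -0.1736).
Slope in that direction = a·(0.9848) + b·(-0.1736) = 0.52631.
Apparent dip = arctan|0.52631| = 27.8° (true dip is 30.6°, so apparent ≤ true as expected).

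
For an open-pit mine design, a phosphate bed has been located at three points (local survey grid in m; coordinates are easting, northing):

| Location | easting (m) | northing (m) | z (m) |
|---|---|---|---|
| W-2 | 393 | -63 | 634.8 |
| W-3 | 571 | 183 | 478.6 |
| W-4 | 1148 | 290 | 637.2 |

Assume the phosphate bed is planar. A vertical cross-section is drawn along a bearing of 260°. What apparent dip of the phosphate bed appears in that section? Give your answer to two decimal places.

15.61°

Two edge vectors: W-2→W-3 = (178, 246, -156.2), W-2→W-4 = (755, 353, 2.4).
Normal n = (W-2→W-3) × (W-2→W-4) = (55729, -118358.2, -122896).
So ∂z/∂easting = −n_x/n_z = 0.45346 and ∂z/∂northing = −n_y/n_z = −0.96308.
Unit vector along 260° is (sin 260°, cos 260°) = (-0.9848, -0.1736).
Slope in that direction = a·(-0.9848) + b·(-0.1736) = −0.27934.
Apparent dip = arctan|0.27934| = 15.61° (true dip is 46.8°, so apparent ≤ true as expected).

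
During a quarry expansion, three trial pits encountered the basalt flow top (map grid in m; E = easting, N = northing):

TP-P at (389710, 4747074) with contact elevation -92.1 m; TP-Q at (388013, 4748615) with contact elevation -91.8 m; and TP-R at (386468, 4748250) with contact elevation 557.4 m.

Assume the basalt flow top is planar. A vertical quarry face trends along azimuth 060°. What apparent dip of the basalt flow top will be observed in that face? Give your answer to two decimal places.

Let the plane be z = a·E + b·N + c.
TP-Q−TP-P: −1697a + 1541b = 0.3;  TP-R−TP-P: −3242a + 1176b = 649.5.
Solving gives a = −0.33348, b = −0.36705.
Unit vector along 060° is (sin 60°, cos 60°) = (0.8660, 0.5000).
Slope in that direction = a·(0.8660) + b·(0.5000) = −0.47233.
Apparent dip = arctan|0.47233| = 25.28° (true dip is 26.4°, so apparent ≤ true as expected).

25.28°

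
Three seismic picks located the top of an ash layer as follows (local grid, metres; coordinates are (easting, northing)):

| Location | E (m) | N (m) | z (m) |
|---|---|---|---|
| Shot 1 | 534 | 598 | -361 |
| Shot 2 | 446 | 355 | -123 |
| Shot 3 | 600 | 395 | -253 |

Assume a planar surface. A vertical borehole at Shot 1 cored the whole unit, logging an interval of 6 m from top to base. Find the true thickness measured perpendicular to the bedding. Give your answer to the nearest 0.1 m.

Let the plane be z = a·E + b·N + c.
Shot 2−Shot 1: −88a − 243b = 238;  Shot 3−Shot 1: 66a − 203b = 108.
Solving gives a = −0.65099, b = −0.74367.
|∇z| = √(a²+b²) = 0.98835, so dip δ = arctan(0.98835) = 44.66°.
True thickness = vertical thickness × cos δ = 6 × cos 44.66° = 4.3 m.

4.3 m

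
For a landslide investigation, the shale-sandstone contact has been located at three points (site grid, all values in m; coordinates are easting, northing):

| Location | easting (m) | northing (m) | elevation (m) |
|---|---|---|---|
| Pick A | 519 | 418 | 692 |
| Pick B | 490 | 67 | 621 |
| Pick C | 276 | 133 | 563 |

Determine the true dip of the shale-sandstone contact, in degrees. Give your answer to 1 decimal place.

20.3°

Two edge vectors: Pick A→Pick B = (-29, -351, -71), Pick A→Pick C = (-243, -285, -129).
Normal n = (Pick A→Pick B) × (Pick A→Pick C) = (25044, 13512, -77028).
So ∂z/∂easting = −n_x/n_z = 0.32513 and ∂z/∂northing = −n_y/n_z = 0.17542.
Gradient magnitude |∇z| = √(a² + b²) = √(0.10571 + 0.03077) = 0.36943.
True dip = arctan(0.36943) = 20.3°, dipping toward WSW (azimuth ≈ 242°).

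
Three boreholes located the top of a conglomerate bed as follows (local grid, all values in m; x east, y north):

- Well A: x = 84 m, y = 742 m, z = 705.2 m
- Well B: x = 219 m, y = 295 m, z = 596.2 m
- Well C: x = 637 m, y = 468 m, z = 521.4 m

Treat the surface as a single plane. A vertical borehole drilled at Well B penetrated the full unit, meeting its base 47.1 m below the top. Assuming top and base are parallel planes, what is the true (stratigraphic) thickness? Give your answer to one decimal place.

Let the plane be z = a·x + b·y + c.
Well B−Well A: 135a − 447b = −109;  Well C−Well A: 553a − 274b = −183.8.
Solving gives a = −0.24877, b = 0.16871.
|∇z| = √(a²+b²) = 0.30059, so dip δ = arctan(0.30059) = 16.73°.
True thickness = vertical thickness × cos δ = 47.1 × cos 16.73° = 45.1 m.

45.1 m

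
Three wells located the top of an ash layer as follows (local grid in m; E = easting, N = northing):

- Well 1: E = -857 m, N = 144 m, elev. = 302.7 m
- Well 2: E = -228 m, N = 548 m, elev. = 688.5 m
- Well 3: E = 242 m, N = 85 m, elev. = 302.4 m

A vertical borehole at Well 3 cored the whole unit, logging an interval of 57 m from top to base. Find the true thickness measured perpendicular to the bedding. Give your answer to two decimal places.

Let the plane be z = a·E + b·N + c.
Well 2−Well 1: 629a + 404b = 385.8;  Well 3−Well 1: 1099a − 59b = −0.3.
Solving gives a = 0.04706, b = 0.88168.
|∇z| = √(a²+b²) = 0.88294, so dip δ = arctan(0.88294) = 41.44°.
True thickness = vertical thickness × cos δ = 57 × cos 41.44° = 42.73 m.

42.73 m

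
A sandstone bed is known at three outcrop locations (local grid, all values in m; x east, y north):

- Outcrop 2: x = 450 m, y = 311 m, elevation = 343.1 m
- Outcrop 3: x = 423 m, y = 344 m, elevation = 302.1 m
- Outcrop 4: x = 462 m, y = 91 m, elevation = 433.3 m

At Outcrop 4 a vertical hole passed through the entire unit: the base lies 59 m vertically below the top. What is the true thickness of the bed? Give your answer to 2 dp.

Two edge vectors: Outcrop 2→Outcrop 3 = (-27, 33, -41), Outcrop 2→Outcrop 4 = (12, -220, 90.2).
Normal n = (Outcrop 2→Outcrop 3) × (Outcrop 2→Outcrop 4) = (-6043.4, 1943.4, 5544).
So ∂z/∂x = −n_x/n_z = 1.09008 and ∂z/∂y = −n_y/n_z = −0.35054.
|∇z| = √(a²+b²) = 1.14506, so dip δ = arctan(1.14506) = 48.87°.
True thickness = vertical thickness × cos δ = 59 × cos 48.87° = 38.81 m.

38.81 m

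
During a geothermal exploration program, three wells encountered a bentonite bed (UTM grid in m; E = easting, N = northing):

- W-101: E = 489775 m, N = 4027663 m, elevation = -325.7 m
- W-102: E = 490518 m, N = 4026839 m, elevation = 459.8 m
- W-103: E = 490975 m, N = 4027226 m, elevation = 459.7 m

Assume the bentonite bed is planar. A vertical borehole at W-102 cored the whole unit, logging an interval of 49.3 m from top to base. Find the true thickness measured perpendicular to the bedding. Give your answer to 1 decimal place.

Let the plane be z = a·E + b·N + c.
W-102−W-101: 743a − 824b = 785.5;  W-103−W-101: 1200a − 437b = 785.4.
Solving gives a = 0.45761, b = −0.54065.
|∇z| = √(a²+b²) = 0.70831, so dip δ = arctan(0.70831) = 35.31°.
True thickness = vertical thickness × cos δ = 49.3 × cos 35.31° = 40.2 m.

40.2 m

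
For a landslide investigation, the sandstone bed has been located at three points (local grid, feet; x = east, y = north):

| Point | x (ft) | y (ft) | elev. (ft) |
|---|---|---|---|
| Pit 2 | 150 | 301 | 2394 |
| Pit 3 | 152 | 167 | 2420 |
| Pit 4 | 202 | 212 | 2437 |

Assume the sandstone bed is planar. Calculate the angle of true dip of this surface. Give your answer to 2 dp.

28.41°

Let the plane be z = a·x + b·y + c.
Pit 3−Pit 2: 2a − 134b = 26;  Pit 4−Pit 2: 52a − 89b = 43.
Solving gives a = 0.50781, b = −0.18645.
Gradient magnitude |∇z| = √(a² + b²) = √(0.25787 + 0.03476) = 0.54095.
True dip = arctan(0.54095) = 28.41°, dipping toward WNW (azimuth ≈ 290°).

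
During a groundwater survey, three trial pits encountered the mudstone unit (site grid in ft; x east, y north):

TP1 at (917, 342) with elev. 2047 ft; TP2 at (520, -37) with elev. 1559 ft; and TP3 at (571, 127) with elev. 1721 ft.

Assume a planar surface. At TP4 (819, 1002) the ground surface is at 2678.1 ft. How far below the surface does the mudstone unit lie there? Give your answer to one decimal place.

102.6 ft

Let the plane be z = a·x + b·y + c.
TP2−TP1: −397a − 379b = −488;  TP3−TP1: −346a − 215b = −326.
Solving gives a = 0.407043, b = 0.861225.
Then c = 2047 − a·917 − b·342 = 1379.20.
At (819, 1002): z_contact = 333.37 + 862.95 + 1379.20 = 2575.52 ft.
Depth below ground = 2678.1 − 2575.52 = 102.6 ft.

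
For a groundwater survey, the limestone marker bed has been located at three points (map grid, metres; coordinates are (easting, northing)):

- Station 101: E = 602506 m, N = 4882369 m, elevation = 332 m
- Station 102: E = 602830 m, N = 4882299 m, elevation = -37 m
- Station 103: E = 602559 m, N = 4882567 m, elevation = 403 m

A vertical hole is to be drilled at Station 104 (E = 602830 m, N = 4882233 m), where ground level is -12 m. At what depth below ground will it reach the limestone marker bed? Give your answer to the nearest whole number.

Two edge vectors: Station 101→Station 102 = (324, -70, -369), Station 101→Station 103 = (53, 198, 71).
Normal n = (Station 101→Station 102) × (Station 101→Station 103) = (68092, -42561, 67862).
So ∂z/∂E = −n_x/n_z = −1.00338923 and ∂z/∂N = −n_y/n_z = 0.62716984.
Intercept c from Station 101: 332 + 604548.03 − 3062074.61 = −2457194.58.
At (602830, 4882233): z_contact = −604873.1 + 3061989.3 − 2457194.58 = -78.4 m.
Depth below ground = -12 − (-78.4) = 66 m.

66 m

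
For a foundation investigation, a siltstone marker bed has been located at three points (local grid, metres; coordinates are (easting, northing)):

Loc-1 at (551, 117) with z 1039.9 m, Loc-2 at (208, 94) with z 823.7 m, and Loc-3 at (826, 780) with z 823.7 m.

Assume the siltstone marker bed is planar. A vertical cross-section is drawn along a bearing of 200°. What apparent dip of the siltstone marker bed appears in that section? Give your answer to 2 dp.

Two edge vectors: Loc-1→Loc-2 = (-343, -23, -216.2), Loc-1→Loc-3 = (275, 663, -216.2).
Normal n = (Loc-1→Loc-2) × (Loc-1→Loc-3) = (148313.2, -133611.6, -221084).
So ∂z/∂E = −n_x/n_z = 0.67085 and ∂z/∂N = −n_y/n_z = −0.60435.
Unit vector along 200° is (sin 200°, cos 200°) = (-0.3420, -0.9397).
Slope in that direction = a·(-0.3420) + b·(-0.9397) = 0.33846.
Apparent dip = arctan|0.33846| = 18.70° (true dip is 42.1°, so apparent ≤ true as expected).

18.70°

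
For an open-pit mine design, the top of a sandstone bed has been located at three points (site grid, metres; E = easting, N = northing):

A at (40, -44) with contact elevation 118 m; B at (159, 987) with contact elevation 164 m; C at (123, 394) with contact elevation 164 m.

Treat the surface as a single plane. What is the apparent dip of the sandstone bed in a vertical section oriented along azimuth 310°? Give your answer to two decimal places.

33.28°

Let the plane be z = a·E + b·N + c.
B−A: 119a + 1031b = 46;  C−A: 83a + 438b = 46.
Solving gives a = 0.81546, b = −0.04951.
Unit vector along 310° is (sin 310°, cos 310°) = (-0.7660, 0.6428).
Slope in that direction = a·(-0.7660) + b·(0.6428) = −0.65650.
Apparent dip = arctan|0.65650| = 33.28° (true dip is 39.2°, so apparent ≤ true as expected).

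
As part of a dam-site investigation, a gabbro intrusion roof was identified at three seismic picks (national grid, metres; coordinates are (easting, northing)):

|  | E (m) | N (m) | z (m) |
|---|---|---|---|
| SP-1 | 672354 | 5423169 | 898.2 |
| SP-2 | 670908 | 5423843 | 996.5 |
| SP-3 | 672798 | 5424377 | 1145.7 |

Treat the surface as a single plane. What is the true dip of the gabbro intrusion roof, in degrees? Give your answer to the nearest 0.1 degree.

Let the plane be z = a·E + b·N + c.
SP-2−SP-1: −1446a + 674b = 98.3;  SP-3−SP-1: 444a + 1208b = 247.5.
Solving gives a = 0.02349, b = 0.19625.
Gradient magnitude |∇z| = √(a² + b²) = √(0.00055 + 0.03851) = 0.19765.
True dip = arctan(0.19765) = 11.2°, dipping toward S (azimuth ≈ 187°).

11.2°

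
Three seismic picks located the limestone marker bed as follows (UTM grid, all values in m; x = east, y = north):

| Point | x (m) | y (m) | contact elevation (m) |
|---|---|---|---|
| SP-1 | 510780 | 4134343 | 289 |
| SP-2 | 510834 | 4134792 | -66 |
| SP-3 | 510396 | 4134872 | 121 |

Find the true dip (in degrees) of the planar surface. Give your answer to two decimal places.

42.44°

Let the plane be z = a·x + b·y + c.
SP-2−SP-1: 54a + 449b = −355;  SP-3−SP-1: −384a + 529b = −168.
Solving gives a = −0.55907, b = −0.72341.
Gradient magnitude |∇z| = √(a² + b²) = √(0.31256 + 0.52332) = 0.91426.
True dip = arctan(0.91426) = 42.44°, dipping toward NE (azimuth ≈ 038°).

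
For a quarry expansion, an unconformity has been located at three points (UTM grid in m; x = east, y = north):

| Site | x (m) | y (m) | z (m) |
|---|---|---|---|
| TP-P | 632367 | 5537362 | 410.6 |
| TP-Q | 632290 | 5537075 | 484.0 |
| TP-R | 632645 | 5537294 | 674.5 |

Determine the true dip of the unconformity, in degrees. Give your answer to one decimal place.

Two edge vectors: TP-P→TP-Q = (-77, -287, 73.4), TP-P→TP-R = (278, -68, 263.9).
Normal n = (TP-P→TP-Q) × (TP-P→TP-R) = (-70748.1, 40725.5, 85022).
So ∂z/∂x = −n_x/n_z = 0.83212 and ∂z/∂y = −n_y/n_z = −0.47900.
Gradient magnitude |∇z| = √(a² + b²) = √(0.69242 + 0.22944) = 0.96013.
True dip = arctan(0.96013) = 43.8°, dipping toward WNW (azimuth ≈ 300°).

43.8°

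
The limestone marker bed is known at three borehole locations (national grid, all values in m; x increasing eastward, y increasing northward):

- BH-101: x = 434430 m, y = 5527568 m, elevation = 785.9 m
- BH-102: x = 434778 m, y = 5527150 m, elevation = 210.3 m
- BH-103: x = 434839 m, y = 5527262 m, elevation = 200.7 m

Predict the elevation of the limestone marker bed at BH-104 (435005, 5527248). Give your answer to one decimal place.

Let the plane be z = a·x + b·y + c.
BH-102−BH-101: 348a − 418b = −575.6;  BH-103−BH-101: 409a − 306b = −585.2.
Solving gives a = −1.062133573, b = 0.492769178.
Then c = 785.9 − a·434430 − b·5527568 = −2261606.55.
At (435005, 5527248): z = −462033.4 + 2723657.5 − 2261606.55 = 17.5 m.

17.5 m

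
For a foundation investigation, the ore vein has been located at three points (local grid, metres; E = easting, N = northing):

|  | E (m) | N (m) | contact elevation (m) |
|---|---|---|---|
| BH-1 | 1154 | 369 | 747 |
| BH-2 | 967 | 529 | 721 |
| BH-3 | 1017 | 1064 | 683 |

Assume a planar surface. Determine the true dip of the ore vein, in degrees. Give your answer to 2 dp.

Two edge vectors: BH-1→BH-2 = (-187, 160, -26), BH-1→BH-3 = (-137, 695, -64).
Normal n = (BH-1→BH-2) × (BH-1→BH-3) = (7830, -8406, -108045).
So ∂z/∂E = −n_x/n_z = 0.07247 and ∂z/∂N = −n_y/n_z = −0.07780.
Gradient magnitude |∇z| = √(a² + b²) = √(0.00525 + 0.00605) = 0.10632.
True dip = arctan(0.10632) = 6.07°, dipping toward NW (azimuth ≈ 317°).

6.07°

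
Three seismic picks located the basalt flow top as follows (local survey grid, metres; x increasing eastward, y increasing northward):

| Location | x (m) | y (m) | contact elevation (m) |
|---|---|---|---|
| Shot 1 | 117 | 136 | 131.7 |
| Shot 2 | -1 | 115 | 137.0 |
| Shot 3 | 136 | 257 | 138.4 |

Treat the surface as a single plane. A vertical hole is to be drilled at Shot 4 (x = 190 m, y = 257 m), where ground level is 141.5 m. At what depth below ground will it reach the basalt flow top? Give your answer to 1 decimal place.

6.1 m

Two edge vectors: Shot 1→Shot 2 = (-118, -21, 5.3), Shot 1→Shot 3 = (19, 121, 6.7).
Normal n = (Shot 1→Shot 2) × (Shot 1→Shot 3) = (-782, 891.3, -13879).
So ∂z/∂x = −n_x/n_z = −0.05634 and ∂z/∂y = −n_y/n_z = 0.06422.
Intercept c from Shot 1: 131.7 + 6.59 − 8.73 = 129.56.
At (190, 257): z_contact = −10.71 + 16.50 + 129.56 = 135.36 m.
Depth below ground = 141.5 − 135.36 = 6.1 m.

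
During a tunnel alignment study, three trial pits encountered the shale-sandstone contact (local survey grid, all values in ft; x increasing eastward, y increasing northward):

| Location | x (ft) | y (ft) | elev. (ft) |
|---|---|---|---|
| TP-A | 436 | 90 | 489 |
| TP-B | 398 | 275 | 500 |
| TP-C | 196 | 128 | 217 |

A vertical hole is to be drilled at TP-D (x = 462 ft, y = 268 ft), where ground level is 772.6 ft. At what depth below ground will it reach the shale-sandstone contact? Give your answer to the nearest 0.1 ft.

Two edge vectors: TP-A→TP-B = (-38, 185, 11), TP-A→TP-C = (-240, 38, -272).
Normal n = (TP-A→TP-B) × (TP-A→TP-C) = (-50738, -12976, 42956).
So ∂z/∂x = −n_x/n_z = 1.18116 and ∂z/∂y = −n_y/n_z = 0.30208.
Intercept c from TP-A: 489 − 514.99 − 27.19 = −53.17.
At (462, 268): z_contact = 545.70 + 80.96 − 53.17 = 573.48 ft.
Depth below ground = 772.6 − 573.48 = 199.1 ft.

199.1 ft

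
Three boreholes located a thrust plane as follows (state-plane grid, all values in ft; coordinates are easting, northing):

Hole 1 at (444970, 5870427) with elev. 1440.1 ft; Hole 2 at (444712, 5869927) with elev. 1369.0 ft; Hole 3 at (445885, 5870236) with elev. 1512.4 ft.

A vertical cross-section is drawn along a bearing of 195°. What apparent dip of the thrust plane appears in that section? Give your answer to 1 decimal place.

6.5°

Two edge vectors: Hole 1→Hole 2 = (-258, -500, -71.1), Hole 1→Hole 3 = (915, -191, 72.3).
Normal n = (Hole 1→Hole 2) × (Hole 1→Hole 3) = (-49730.1, -46403.1, 506778).
So ∂z/∂easting = −n_x/n_z = 0.09813 and ∂z/∂northing = −n_y/n_z = 0.09156.
Unit vector along 195° is (sin 195°, cos 195°) = (-0.2588, -0.9659).
Slope in that direction = a·(-0.2588) + b·(-0.9659) = −0.11384.
Apparent dip = arctan|0.11384| = 6.5° (true dip is 7.6°, so apparent ≤ true as expected).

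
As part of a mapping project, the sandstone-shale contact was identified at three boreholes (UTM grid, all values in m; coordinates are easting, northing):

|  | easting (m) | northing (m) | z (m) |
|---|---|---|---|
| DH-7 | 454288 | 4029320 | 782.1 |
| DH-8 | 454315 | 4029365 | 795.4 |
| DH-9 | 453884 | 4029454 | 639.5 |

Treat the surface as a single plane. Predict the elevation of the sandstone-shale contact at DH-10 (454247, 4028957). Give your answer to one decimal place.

Let the plane be z = a·easting + b·northing + c.
DH-8−DH-7: 27a + 45b = 13.3;  DH-9−DH-7: −404a + 134b = −142.6.
Solving gives a = 0.376144600, b = 0.069868795.
Then c = 782.1 − a·454288 − b·4029320 = −451619.61.
At (454247, 4028957): z = 170862.6 + 281498.4 − 451619.61 = 741.3 m.

741.3 m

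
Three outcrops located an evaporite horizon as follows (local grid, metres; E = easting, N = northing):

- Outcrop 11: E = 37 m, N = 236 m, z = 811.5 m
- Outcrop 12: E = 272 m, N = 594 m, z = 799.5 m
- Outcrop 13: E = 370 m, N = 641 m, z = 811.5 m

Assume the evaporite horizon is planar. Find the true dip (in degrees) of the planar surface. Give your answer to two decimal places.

Two edge vectors: Outcrop 11→Outcrop 12 = (235, 358, -12), Outcrop 11→Outcrop 13 = (333, 405, 0).
Normal n = (Outcrop 11→Outcrop 12) × (Outcrop 11→Outcrop 13) = (4860, -3996, -24039).
So ∂z/∂E = −n_x/n_z = 0.20217 and ∂z/∂N = −n_y/n_z = −0.16623.
Gradient magnitude |∇z| = √(a² + b²) = √(0.04087 + 0.02763) = 0.26174.
True dip = arctan(0.26174) = 14.67°, dipping toward NW (azimuth ≈ 309°).

14.67°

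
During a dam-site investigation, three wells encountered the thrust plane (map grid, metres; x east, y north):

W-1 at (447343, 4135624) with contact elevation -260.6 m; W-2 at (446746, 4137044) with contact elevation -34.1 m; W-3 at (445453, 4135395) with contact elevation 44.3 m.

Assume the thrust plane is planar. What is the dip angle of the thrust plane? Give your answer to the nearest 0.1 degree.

10.9°

Let the plane be z = a·x + b·y + c.
W-2−W-1: −597a + 1420b = 226.5;  W-3−W-1: −1890a − 229b = 304.9.
Solving gives a = −0.17189, b = 0.08724.
Gradient magnitude |∇z| = √(a² + b²) = √(0.02955 + 0.00761) = 0.19276.
True dip = arctan(0.19276) = 10.9°, dipping toward ESE (azimuth ≈ 117°).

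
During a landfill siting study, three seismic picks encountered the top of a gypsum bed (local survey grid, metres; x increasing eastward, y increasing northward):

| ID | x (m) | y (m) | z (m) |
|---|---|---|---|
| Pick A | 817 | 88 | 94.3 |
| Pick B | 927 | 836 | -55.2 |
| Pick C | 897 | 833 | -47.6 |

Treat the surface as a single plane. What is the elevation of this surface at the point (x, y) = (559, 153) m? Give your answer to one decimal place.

Let the plane be z = a·x + b·y + c.
Pick B−Pick A: 110a + 748b = −149.5;  Pick C−Pick A: 80a + 745b = −141.9.
Solving gives a = −0.23683, b = −0.16504.
Then c = 94.3 − a·817 − b·88 = 302.31.
At (559, 153): z = −132.4 − 25.3 + 302.31 = 144.7 m.

144.7 m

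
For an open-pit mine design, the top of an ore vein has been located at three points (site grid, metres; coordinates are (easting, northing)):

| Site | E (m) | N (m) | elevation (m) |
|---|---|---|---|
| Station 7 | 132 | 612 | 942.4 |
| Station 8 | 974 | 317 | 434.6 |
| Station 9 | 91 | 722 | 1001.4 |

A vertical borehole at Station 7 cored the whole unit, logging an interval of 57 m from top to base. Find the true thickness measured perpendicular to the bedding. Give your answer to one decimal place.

Let the plane be z = a·E + b·N + c.
Station 8−Station 7: 842a − 295b = −507.8;  Station 9−Station 7: −41a + 110b = 59.
Solving gives a = −0.47753, b = 0.35838.
|∇z| = √(a²+b²) = 0.59705, so dip δ = arctan(0.59705) = 30.84°.
True thickness = vertical thickness × cos δ = 57 × cos 30.84° = 48.9 m.

48.9 m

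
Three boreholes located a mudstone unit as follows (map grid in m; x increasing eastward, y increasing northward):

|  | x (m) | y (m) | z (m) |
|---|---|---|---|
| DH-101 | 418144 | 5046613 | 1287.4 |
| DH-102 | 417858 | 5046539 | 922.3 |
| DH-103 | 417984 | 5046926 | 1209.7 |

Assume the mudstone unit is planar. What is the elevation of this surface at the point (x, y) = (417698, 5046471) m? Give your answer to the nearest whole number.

709 m

Let the plane be z = a·x + b·y + c.
DH-102−DH-101: −286a − 74b = −365.1;  DH-103−DH-101: −160a + 313b = −77.7.
Solving gives a = 1.18417984, b = 0.35708873.
Then c = 1287.4 − a·418144 − b·5046613 = −2295958.95.
At (417698, 5046471): z = 494629.5 + 1802037.9 − 2295958.95 = 708.5 m.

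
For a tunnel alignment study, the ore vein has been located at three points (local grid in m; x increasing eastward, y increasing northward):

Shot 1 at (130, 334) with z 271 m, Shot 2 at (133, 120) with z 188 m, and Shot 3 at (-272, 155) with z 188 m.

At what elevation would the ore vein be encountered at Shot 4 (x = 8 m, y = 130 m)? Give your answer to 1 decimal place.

187.7 m

Let the plane be z = a·x + b·y + c.
Shot 2−Shot 1: 3a − 214b = −83;  Shot 3−Shot 1: −402a − 179b = −83.
Solving gives a = 0.03356, b = 0.38832.
Then c = 271 − a·130 − b·334 = 136.94.
At (8, 130): z = 0.3 + 50.5 + 136.94 = 187.7 m.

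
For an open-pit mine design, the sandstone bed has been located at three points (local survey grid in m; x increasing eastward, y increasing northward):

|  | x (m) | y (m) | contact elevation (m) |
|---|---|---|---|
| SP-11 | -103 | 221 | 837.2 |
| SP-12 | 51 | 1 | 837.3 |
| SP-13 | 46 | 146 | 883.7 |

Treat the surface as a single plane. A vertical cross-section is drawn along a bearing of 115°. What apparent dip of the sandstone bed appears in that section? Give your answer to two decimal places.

Two edge vectors: SP-11→SP-12 = (154, -220, 0.1), SP-11→SP-13 = (149, -75, 46.5).
Normal n = (SP-11→SP-12) × (SP-11→SP-13) = (-10222.5, -7146.1, 21230).
So ∂z/∂x = −n_x/n_z = 0.48151 and ∂z/∂y = −n_y/n_z = 0.33660.
Unit vector along 115° is (sin 115°, cos 115°) = (0.9063, -0.4226).
Slope in that direction = a·(0.9063) + b·(-0.4226) = 0.29414.
Apparent dip = arctan|0.29414| = 16.39° (true dip is 30.4°, so apparent ≤ true as expected).

16.39°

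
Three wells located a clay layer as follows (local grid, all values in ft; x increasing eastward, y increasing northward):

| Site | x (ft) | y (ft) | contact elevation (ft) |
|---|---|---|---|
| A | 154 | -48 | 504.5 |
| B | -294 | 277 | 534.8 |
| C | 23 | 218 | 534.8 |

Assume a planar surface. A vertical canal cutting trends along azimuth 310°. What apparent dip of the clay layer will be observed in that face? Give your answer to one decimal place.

Let the plane be z = a·x + b·y + c.
B−A: −448a + 325b = 30.3;  C−A: −131a + 266b = 30.3.
Solving gives a = 0.02334, b = 0.12540.
Unit vector along 310° is (sin 310°, cos 310°) = (-0.7660, 0.6428).
Slope in that direction = a·(-0.7660) + b·(0.6428) = 0.06273.
Apparent dip = arctan|0.06273| = 3.6° (true dip is 7.3°, so apparent ≤ true as expected).

3.6°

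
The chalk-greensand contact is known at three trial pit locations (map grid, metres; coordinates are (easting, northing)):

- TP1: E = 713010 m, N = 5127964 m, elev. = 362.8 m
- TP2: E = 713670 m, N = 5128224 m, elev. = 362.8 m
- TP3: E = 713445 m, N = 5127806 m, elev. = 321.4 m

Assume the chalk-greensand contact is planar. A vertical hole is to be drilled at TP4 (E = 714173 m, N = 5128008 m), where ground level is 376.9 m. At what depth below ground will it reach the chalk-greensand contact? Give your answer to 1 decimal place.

Two edge vectors: TP1→TP2 = (660, 260, 0), TP1→TP3 = (435, -158, -41.4).
Normal n = (TP1→TP2) × (TP1→TP3) = (-10764, 27324, -217380).
So ∂z/∂E = −n_x/n_z = −0.049516975 and ∂z/∂N = −n_y/n_z = 0.125696936.
Intercept c from TP1: 362.8 + 35306.10 − 644569.36 = −608900.47.
At (714173, 5128008): z_contact = −35363.69 + 644574.89 − 608900.47 = 310.74 m.
Depth below ground = 376.9 − 310.74 = 66.2 m.

66.2 m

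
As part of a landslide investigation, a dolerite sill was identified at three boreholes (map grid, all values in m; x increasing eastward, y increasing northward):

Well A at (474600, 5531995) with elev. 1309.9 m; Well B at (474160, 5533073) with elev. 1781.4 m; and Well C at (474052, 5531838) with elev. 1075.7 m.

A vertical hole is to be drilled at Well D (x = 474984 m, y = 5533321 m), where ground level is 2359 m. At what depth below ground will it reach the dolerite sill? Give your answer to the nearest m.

219 m

Two edge vectors: Well A→Well B = (-440, 1078, 471.5), Well A→Well C = (-548, -157, -234.2).
Normal n = (Well A→Well B) × (Well A→Well C) = (-178442.1, -361430, 659824).
So ∂z/∂x = −n_x/n_z = 0.27043894 and ∂z/∂y = −n_y/n_z = 0.54776728.
Intercept c from Well A: 1309.9 − 128350.32 − 3030245.87 = −3157286.29.
At (474984, 5533321): z_contact = 128454.2 + 3030972.2 − 3157286.29 = 2140.1 m.
Depth below ground = 2359 − 2140.1 = 219 m.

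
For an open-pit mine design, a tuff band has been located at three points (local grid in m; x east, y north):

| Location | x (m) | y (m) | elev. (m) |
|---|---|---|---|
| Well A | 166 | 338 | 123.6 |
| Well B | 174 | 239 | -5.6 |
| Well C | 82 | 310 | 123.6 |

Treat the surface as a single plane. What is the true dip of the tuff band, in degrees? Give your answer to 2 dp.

53.26°

Let the plane be z = a·x + b·y + c.
Well B−Well A: 8a − 99b = −129.2;  Well C−Well A: −84a − 28b = 0.
Solving gives a = −0.42361, b = 1.27082.
Gradient magnitude |∇z| = √(a² + b²) = √(0.17944 + 1.61498) = 1.33956.
True dip = arctan(1.33956) = 53.26°, dipping toward SSE (azimuth ≈ 162°).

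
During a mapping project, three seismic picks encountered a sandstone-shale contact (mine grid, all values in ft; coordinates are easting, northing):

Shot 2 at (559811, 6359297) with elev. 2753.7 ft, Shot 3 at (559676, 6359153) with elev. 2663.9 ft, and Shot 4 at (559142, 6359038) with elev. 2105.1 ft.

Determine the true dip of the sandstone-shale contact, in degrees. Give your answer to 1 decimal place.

50.8°

Let the plane be z = a·easting + b·northing + c.
Shot 3−Shot 2: −135a − 144b = −89.8;  Shot 4−Shot 2: −669a − 259b = −648.6.
Solving gives a = 1.14289, b = −0.44785.
Gradient magnitude |∇z| = √(a² + b²) = √(1.30619 + 0.20057) = 1.22750.
True dip = arctan(1.22750) = 50.8°, dipping toward WNW (azimuth ≈ 291°).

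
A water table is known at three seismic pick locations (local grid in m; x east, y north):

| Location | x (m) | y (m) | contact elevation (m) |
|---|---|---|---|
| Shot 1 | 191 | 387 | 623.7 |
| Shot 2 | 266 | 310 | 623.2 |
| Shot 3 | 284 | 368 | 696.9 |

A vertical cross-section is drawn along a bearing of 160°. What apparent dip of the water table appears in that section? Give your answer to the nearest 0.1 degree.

29.7°

Let the plane be z = a·x + b·y + c.
Shot 2−Shot 1: 75a − 77b = −0.5;  Shot 3−Shot 1: 93a − 19b = 73.2.
Solving gives a = 0.98429, b = 0.96522.
Unit vector along 160° is (sin 160°, cos 160°) = (0.3420, -0.9397).
Slope in that direction = a·(0.3420) + b·(-0.9397) = −0.57036.
Apparent dip = arctan|0.57036| = 29.7° (true dip is 54.0°, so apparent ≤ true as expected).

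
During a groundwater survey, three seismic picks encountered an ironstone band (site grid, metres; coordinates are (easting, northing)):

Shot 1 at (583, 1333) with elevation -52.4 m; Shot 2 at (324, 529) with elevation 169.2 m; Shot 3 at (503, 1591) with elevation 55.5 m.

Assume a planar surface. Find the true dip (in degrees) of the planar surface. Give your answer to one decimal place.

47.7°

Two edge vectors: Shot 1→Shot 2 = (-259, -804, 221.6), Shot 1→Shot 3 = (-80, 258, 107.9).
Normal n = (Shot 1→Shot 2) × (Shot 1→Shot 3) = (-143924.4, 10218.1, -131142).
So ∂z/∂E = −n_x/n_z = −1.09747 and ∂z/∂N = −n_y/n_z = 0.07792.
Gradient magnitude |∇z| = √(a² + b²) = √(1.20444 + 0.00607) = 1.10023.
True dip = arctan(1.10023) = 47.7°, dipping toward E (azimuth ≈ 094°).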